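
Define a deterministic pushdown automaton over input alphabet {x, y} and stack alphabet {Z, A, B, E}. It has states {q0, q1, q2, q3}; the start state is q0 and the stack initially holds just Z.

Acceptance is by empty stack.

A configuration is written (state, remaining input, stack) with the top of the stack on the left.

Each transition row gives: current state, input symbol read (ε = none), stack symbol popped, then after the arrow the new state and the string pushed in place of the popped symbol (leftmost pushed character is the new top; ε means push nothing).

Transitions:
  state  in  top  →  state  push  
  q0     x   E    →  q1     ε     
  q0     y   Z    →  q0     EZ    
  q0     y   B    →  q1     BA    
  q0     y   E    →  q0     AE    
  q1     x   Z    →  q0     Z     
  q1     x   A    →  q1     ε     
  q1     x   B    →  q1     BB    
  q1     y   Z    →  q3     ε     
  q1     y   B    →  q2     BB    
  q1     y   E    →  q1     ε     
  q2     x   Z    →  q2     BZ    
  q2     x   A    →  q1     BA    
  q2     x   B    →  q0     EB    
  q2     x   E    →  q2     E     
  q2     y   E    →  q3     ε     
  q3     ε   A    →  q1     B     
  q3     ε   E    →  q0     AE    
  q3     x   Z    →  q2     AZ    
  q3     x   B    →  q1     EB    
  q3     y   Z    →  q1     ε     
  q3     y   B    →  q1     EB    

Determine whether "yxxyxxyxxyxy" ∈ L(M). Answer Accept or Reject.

Accept

(q0, yxxyxxyxxyxy, Z)
  read y, top Z: go to q0, push EZ → (q0, xxyxxyxxyxy, EZ)
  read x, top E: go to q1, push ε → (q1, xyxxyxxyxy, Z)
  read x, top Z: go to q0, push Z → (q0, yxxyxxyxy, Z)
  read y, top Z: go to q0, push EZ → (q0, xxyxxyxy, EZ)
  read x, top E: go to q1, push ε → (q1, xyxxyxy, Z)
  read x, top Z: go to q0, push Z → (q0, yxxyxy, Z)
  read y, top Z: go to q0, push EZ → (q0, xxyxy, EZ)
  read x, top E: go to q1, push ε → (q1, xyxy, Z)
  read x, top Z: go to q0, push Z → (q0, yxy, Z)
  read y, top Z: go to q0, push EZ → (q0, xy, EZ)
  read x, top E: go to q1, push ε → (q1, y, Z)
  read y, top Z: go to q3, push ε → (q3, ε, ε)
All input consumed and the stack is empty.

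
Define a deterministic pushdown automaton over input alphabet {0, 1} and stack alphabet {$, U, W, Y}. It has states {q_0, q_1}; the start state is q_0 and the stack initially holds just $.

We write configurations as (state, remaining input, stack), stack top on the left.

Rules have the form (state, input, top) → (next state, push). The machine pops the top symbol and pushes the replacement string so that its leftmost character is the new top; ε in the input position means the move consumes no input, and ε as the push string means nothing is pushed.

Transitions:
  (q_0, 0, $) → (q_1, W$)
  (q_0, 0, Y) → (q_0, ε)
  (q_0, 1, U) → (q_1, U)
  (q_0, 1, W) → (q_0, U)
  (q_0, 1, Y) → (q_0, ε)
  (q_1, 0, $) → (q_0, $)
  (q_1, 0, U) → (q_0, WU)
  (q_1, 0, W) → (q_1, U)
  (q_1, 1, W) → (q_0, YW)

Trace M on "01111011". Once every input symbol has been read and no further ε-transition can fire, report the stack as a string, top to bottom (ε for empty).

UU$

(q_0, 01111011, $) ⊢ (q_1, 1111011, W$) ⊢ (q_0, 111011, YW$) ⊢ (q_0, 11011, W$) ⊢ (q_0, 1011, U$) ⊢ (q_1, 011, U$) ⊢ (q_0, 11, WU$) ⊢ (q_0, 1, UU$) ⊢ (q_1, ε, UU$)
All input consumed in state q_1 with stack UU$.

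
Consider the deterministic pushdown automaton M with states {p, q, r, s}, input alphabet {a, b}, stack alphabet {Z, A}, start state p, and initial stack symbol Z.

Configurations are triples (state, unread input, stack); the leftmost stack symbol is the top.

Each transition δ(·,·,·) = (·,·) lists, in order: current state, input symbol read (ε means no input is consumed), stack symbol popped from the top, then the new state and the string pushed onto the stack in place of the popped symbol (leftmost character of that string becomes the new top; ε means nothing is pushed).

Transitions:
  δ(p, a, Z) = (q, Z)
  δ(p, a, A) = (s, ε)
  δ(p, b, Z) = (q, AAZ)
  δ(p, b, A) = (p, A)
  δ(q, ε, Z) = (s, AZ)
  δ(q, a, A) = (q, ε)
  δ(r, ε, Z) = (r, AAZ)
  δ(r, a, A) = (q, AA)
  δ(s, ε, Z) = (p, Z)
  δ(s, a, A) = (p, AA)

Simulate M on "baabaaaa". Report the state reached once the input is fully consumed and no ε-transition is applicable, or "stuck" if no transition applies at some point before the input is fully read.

(p, baabaaaa, Z)
  read b, top Z: go to q, push AAZ → (q, aabaaaa, AAZ)
  read a, top A: go to q, push ε → (q, abaaaa, AZ)
  read a, top A: go to q, push ε → (q, baaaa, Z)
  ε-move, top Z: go to s, push AZ → (s, baaaa, AZ)
No transition for (s, b, top A); M blocks with input baaaa remaining.

stuck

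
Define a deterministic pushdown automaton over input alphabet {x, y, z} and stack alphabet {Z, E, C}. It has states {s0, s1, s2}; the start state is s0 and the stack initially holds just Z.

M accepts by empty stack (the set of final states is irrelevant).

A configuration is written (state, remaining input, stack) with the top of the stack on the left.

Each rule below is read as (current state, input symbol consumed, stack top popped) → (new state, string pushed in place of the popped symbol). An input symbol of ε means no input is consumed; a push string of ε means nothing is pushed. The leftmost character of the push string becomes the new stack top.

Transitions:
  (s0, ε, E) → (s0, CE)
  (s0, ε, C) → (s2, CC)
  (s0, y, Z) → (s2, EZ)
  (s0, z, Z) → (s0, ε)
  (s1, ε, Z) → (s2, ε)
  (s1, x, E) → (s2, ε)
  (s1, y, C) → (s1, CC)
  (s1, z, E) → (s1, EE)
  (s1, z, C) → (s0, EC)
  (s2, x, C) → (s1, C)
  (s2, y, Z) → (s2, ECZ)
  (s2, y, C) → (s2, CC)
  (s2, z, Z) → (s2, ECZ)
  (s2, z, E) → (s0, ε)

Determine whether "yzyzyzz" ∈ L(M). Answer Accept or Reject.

(s0, yzyzyzz, Z)
  read y, top Z: go to s2, push EZ → (s2, zyzyzz, EZ)
  read z, top E: go to s0, push ε → (s0, yzyzz, Z)
  read y, top Z: go to s2, push EZ → (s2, zyzz, EZ)
  read z, top E: go to s0, push ε → (s0, yzz, Z)
  read y, top Z: go to s2, push EZ → (s2, zz, EZ)
  read z, top E: go to s0, push ε → (s0, z, Z)
  read z, top Z: go to s0, push ε → (s0, ε, ε)
All input consumed and the stack is empty.

Accept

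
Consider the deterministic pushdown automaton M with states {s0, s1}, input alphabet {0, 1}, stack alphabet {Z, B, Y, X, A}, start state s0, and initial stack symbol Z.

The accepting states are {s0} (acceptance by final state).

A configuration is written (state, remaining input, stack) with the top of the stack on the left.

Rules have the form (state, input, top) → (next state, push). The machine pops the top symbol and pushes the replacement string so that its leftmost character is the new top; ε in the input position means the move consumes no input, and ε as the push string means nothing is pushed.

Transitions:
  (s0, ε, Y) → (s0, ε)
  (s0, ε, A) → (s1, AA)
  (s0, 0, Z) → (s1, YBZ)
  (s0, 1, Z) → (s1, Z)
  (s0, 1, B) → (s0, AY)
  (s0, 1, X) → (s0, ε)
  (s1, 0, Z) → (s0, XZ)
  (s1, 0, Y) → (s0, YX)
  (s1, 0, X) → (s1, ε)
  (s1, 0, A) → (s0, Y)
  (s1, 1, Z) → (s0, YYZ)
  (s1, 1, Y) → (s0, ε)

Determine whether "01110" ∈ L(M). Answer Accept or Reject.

Reject

(s0, 01110, Z) ⊢ (s1, 1110, YBZ) ⊢ (s0, 110, BZ) ⊢ (s0, 10, AYZ) ⊢ (s1, 10, AAYZ)
No transition applies at (s1, 10, AAYZ); input not fully consumed.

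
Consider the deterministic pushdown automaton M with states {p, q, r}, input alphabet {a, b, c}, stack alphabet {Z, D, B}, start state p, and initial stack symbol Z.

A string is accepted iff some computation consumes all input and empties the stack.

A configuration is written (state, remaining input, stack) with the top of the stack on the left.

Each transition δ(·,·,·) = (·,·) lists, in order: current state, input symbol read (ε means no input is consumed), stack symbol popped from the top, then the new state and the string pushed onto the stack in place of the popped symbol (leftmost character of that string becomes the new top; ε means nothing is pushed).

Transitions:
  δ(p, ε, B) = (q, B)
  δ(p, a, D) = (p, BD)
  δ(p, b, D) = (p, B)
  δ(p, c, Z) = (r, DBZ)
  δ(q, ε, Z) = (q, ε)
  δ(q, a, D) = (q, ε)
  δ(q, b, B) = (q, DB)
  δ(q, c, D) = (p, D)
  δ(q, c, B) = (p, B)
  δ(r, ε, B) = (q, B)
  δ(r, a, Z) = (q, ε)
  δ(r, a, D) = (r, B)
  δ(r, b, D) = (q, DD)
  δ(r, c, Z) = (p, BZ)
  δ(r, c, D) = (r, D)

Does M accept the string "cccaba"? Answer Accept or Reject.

Reject

(p, cccaba, Z)
  read c, top Z: go to r, push DBZ → (r, ccaba, DBZ)
  read c, top D: go to r, push D → (r, caba, DBZ)
  read c, top D: go to r, push D → (r, aba, DBZ)
  read a, top D: go to r, push B → (r, ba, BBZ)
  ε-move, top B: go to q, push B → (q, ba, BBZ)
  read b, top B: go to q, push DB → (q, a, DBBZ)
  read a, top D: go to q, push ε → (q, ε, BBZ)
All input consumed; stack is BBZ, not empty, and no further ε-move applies.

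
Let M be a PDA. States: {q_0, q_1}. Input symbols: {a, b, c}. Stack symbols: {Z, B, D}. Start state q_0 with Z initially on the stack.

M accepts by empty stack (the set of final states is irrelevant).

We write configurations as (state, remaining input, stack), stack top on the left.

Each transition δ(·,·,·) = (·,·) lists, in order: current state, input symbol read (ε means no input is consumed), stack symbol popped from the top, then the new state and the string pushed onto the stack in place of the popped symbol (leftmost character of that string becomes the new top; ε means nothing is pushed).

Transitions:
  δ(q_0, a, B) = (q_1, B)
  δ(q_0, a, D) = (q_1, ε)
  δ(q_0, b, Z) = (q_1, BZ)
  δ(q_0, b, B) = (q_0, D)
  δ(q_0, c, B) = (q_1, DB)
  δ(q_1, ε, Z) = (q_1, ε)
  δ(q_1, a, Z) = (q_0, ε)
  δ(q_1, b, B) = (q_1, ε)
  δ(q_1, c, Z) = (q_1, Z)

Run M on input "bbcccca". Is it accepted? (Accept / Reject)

One accepting computation: (q_0, bbcccca, Z) ⊢ (q_1, bcccca, BZ) ⊢ (q_1, cccca, Z) ⊢ (q_1, ccca, Z) ⊢ (q_1, cca, Z) ⊢ (q_1, ca, Z) ⊢ (q_1, a, Z) ⊢ (q_0, ε, ε)
All input consumed and the stack is empty.

Accept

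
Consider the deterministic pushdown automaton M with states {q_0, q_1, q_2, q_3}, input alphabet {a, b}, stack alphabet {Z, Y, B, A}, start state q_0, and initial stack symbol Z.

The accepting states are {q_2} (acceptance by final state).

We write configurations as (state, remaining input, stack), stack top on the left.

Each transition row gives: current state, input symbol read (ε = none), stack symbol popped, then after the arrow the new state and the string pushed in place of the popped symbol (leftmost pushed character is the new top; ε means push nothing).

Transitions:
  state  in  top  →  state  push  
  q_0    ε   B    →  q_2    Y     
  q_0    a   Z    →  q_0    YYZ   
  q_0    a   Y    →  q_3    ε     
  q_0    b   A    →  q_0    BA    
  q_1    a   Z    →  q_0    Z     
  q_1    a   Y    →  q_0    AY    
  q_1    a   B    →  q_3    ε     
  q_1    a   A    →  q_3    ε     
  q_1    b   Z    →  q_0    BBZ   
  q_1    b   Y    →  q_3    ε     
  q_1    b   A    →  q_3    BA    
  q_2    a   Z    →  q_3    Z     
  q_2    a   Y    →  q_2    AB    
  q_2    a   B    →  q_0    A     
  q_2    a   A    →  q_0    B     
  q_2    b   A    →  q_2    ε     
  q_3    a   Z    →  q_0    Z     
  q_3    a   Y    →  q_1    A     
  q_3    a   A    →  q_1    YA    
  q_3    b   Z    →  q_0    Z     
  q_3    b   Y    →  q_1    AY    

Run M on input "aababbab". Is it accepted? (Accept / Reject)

(q_0, aababbab, Z)
  read a, top Z: go to q_0, push YYZ → (q_0, ababbab, YYZ)
  read a, top Y: go to q_3, push ε → (q_3, babbab, YZ)
  read b, top Y: go to q_1, push AY → (q_1, abbab, AYZ)
  read a, top A: go to q_3, push ε → (q_3, bbab, YZ)
  read b, top Y: go to q_1, push AY → (q_1, bab, AYZ)
  read b, top A: go to q_3, push BA → (q_3, ab, BAYZ)
No transition applies at (q_3, ab, BAYZ); input not fully consumed.

Reject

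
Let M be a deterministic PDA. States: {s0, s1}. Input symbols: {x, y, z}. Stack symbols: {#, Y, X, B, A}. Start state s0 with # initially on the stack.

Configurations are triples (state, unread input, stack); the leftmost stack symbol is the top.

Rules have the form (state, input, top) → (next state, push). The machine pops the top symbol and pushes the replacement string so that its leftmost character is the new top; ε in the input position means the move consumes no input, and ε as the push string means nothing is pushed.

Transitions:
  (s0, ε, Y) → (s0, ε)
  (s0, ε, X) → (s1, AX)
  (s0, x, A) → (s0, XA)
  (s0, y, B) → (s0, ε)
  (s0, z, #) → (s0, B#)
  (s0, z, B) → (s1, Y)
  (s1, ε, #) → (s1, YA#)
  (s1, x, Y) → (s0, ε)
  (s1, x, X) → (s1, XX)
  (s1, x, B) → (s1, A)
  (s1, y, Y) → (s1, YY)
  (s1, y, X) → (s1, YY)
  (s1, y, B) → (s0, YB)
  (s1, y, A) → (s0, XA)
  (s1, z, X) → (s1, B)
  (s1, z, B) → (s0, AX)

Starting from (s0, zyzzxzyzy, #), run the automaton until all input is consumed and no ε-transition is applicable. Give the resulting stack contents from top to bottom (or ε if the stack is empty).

(s0, zyzzxzyzy, #)
  read z, top #: go to s0, push B# → (s0, yzzxzyzy, B#)
  read y, top B: go to s0, push ε → (s0, zzxzyzy, #)
  read z, top #: go to s0, push B# → (s0, zxzyzy, B#)
  read z, top B: go to s1, push Y → (s1, xzyzy, Y#)
  read x, top Y: go to s0, push ε → (s0, zyzy, #)
  read z, top #: go to s0, push B# → (s0, yzy, B#)
  read y, top B: go to s0, push ε → (s0, zy, #)
  read z, top #: go to s0, push B# → (s0, y, B#)
  read y, top B: go to s0, push ε → (s0, ε, #)
All input consumed in state s0 with stack #.

#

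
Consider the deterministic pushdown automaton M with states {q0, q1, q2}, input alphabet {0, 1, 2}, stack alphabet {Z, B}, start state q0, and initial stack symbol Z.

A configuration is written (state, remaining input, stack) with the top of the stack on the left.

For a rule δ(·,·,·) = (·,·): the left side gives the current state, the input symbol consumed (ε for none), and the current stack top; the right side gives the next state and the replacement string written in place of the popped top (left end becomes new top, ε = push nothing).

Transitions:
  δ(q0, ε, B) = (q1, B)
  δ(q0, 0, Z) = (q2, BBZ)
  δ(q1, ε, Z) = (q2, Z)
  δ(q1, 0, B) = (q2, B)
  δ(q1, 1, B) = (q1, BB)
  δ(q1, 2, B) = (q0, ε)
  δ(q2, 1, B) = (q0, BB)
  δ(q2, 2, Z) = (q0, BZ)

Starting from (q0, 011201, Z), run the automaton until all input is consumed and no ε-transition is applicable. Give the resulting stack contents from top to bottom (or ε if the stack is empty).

BBBBZ

(q0, 011201, Z)
  read 0, top Z: go to q2, push BBZ → (q2, 11201, BBZ)
  read 1, top B: go to q0, push BB → (q0, 1201, BBBZ)
  ε-move, top B: go to q1, push B → (q1, 1201, BBBZ)
  read 1, top B: go to q1, push BB → (q1, 201, BBBBZ)
  read 2, top B: go to q0, push ε → (q0, 01, BBBZ)
  ε-move, top B: go to q1, push B → (q1, 01, BBBZ)
  read 0, top B: go to q2, push B → (q2, 1, BBBZ)
  read 1, top B: go to q0, push BB → (q0, ε, BBBBZ)
  ε-move, top B: go to q1, push B → (q1, ε, BBBBZ)
All input consumed in state q1 with stack BBBBZ.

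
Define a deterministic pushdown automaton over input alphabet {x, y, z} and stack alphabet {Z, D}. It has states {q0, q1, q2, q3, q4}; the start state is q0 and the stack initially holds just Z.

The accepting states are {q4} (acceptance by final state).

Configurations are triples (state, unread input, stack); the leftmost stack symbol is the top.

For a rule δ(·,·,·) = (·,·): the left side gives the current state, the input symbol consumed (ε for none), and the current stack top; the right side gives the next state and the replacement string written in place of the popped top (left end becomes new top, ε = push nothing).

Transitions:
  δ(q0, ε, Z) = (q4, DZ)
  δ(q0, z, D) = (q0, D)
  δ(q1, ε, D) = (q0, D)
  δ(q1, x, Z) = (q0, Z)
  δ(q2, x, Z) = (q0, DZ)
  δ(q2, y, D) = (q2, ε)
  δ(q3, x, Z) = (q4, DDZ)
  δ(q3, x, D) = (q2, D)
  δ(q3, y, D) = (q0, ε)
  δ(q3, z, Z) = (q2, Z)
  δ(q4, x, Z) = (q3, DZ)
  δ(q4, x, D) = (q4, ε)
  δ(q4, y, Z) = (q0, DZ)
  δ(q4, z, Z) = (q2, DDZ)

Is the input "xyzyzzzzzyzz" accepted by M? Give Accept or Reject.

Reject

(q0, xyzyzzzzzyzz, Z) ⊢ (q4, xyzyzzzzzyzz, DZ) ⊢ (q4, yzyzzzzzyzz, Z) ⊢ (q0, zyzzzzzyzz, DZ) ⊢ (q0, yzzzzzyzz, DZ)
No transition applies at (q0, yzzzzzyzz, DZ); input not fully consumed.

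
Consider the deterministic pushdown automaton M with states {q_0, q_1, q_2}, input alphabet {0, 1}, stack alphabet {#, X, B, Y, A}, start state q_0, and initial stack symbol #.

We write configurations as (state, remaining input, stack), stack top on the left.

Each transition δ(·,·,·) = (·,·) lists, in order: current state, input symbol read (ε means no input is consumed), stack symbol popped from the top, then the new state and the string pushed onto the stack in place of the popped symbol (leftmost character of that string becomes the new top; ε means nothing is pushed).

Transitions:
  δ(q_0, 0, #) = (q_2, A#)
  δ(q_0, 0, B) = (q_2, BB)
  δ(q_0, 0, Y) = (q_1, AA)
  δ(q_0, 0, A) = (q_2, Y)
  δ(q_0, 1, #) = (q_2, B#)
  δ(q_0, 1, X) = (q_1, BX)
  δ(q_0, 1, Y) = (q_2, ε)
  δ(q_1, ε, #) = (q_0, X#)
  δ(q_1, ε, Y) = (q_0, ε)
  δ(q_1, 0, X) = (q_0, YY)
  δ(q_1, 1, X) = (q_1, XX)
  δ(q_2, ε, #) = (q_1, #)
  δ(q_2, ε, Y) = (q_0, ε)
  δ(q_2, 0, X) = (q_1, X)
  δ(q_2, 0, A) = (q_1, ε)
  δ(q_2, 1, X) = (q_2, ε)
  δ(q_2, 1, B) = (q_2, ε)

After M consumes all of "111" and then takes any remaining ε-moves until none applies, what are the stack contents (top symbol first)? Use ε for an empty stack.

BX#

(q_0, 111, #)
  read 1, top #: go to q_2, push B# → (q_2, 11, B#)
  read 1, top B: go to q_2, push ε → (q_2, 1, #)
  ε-move, top #: go to q_1, push # → (q_1, 1, #)
  ε-move, top #: go to q_0, push X# → (q_0, 1, X#)
  read 1, top X: go to q_1, push BX → (q_1, ε, BX#)
All input consumed in state q_1 with stack BX#.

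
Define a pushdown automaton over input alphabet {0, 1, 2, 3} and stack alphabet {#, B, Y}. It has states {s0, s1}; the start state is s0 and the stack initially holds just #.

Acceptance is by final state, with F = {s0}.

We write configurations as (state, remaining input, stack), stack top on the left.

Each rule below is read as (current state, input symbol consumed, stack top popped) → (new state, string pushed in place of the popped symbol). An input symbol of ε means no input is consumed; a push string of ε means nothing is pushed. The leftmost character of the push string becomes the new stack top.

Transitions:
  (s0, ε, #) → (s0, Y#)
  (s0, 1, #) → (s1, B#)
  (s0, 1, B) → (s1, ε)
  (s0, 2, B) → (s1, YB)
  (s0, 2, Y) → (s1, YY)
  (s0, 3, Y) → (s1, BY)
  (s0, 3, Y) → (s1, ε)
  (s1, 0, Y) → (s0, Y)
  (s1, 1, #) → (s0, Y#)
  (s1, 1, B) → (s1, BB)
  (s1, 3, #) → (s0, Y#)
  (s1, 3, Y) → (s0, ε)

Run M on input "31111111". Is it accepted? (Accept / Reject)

No computation consumes all input and reaches a final state.

Reject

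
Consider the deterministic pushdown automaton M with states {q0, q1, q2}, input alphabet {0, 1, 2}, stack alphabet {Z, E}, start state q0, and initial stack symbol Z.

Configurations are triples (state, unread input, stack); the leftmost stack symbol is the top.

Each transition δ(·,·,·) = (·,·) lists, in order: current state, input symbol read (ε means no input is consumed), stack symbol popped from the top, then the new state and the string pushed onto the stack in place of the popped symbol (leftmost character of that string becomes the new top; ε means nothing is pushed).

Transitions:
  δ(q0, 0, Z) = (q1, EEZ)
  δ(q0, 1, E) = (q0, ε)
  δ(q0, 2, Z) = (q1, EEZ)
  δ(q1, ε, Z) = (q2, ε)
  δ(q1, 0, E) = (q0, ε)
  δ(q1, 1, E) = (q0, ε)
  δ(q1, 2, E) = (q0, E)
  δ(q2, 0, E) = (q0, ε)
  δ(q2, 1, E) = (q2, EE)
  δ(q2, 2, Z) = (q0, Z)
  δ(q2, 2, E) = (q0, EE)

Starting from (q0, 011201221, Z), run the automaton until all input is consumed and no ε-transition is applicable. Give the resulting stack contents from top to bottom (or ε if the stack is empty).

(q0, 011201221, Z)
  read 0, top Z: go to q1, push EEZ → (q1, 11201221, EEZ)
  read 1, top E: go to q0, push ε → (q0, 1201221, EZ)
  read 1, top E: go to q0, push ε → (q0, 201221, Z)
  read 2, top Z: go to q1, push EEZ → (q1, 01221, EEZ)
  read 0, top E: go to q0, push ε → (q0, 1221, EZ)
  read 1, top E: go to q0, push ε → (q0, 221, Z)
  read 2, top Z: go to q1, push EEZ → (q1, 21, EEZ)
  read 2, top E: go to q0, push E → (q0, 1, EEZ)
  read 1, top E: go to q0, push ε → (q0, ε, EZ)
All input consumed in state q0 with stack EZ.

EZ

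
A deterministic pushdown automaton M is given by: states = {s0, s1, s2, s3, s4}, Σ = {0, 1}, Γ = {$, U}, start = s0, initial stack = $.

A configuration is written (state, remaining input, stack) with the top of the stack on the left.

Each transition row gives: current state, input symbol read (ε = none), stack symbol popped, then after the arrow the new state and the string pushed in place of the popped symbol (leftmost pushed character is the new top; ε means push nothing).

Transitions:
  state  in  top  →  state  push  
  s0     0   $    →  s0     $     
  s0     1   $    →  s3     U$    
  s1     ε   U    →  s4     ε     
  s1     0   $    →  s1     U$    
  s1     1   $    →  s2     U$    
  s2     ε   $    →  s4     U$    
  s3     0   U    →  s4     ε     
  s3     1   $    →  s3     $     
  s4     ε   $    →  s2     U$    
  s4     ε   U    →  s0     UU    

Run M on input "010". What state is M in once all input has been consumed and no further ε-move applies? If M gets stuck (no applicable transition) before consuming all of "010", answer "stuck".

s2

(s0, 010, $)
  read 0, top $: go to s0, push $ → (s0, 10, $)
  read 1, top $: go to s3, push U$ → (s3, 0, U$)
  read 0, top U: go to s4, push ε → (s4, ε, $)
  ε-move, top $: go to s2, push U$ → (s2, ε, U$)
All input consumed; M is in state s2.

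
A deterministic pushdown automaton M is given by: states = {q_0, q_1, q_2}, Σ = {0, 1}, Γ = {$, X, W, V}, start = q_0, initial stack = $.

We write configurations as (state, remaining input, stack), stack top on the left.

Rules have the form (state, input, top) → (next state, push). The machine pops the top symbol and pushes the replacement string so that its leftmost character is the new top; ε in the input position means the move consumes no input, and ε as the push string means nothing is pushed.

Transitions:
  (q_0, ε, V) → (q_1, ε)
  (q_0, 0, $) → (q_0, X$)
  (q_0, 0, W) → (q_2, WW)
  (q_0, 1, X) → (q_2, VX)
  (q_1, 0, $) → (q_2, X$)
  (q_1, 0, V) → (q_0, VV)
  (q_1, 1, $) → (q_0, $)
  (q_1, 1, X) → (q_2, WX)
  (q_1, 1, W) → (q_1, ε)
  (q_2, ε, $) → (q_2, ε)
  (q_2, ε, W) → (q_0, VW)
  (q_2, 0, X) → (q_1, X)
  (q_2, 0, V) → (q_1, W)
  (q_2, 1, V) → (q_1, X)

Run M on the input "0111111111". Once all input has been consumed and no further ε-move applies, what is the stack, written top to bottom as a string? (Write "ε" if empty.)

WXX$

(q_0, 0111111111, $)
  read 0, top $: go to q_0, push X$ → (q_0, 111111111, X$)
  read 1, top X: go to q_2, push VX → (q_2, 11111111, VX$)
  read 1, top V: go to q_1, push X → (q_1, 1111111, XX$)
  read 1, top X: go to q_2, push WX → (q_2, 111111, WXX$)
  ε-move, top W: go to q_0, push VW → (q_0, 111111, VWXX$)
  ε-move, top V: go to q_1, push ε → (q_1, 111111, WXX$)
  read 1, top W: go to q_1, push ε → (q_1, 11111, XX$)
  read 1, top X: go to q_2, push WX → (q_2, 1111, WXX$)
  ε-move, top W: go to q_0, push VW → (q_0, 1111, VWXX$)
  ε-move, top V: go to q_1, push ε → (q_1, 1111, WXX$)
  read 1, top W: go to q_1, push ε → (q_1, 111, XX$)
  read 1, top X: go to q_2, push WX → (q_2, 11, WXX$)
  ε-move, top W: go to q_0, push VW → (q_0, 11, VWXX$)
  ε-move, top V: go to q_1, push ε → (q_1, 11, WXX$)
  read 1, top W: go to q_1, push ε → (q_1, 1, XX$)
  read 1, top X: go to q_2, push WX → (q_2, ε, WXX$)
  ε-move, top W: go to q_0, push VW → (q_0, ε, VWXX$)
  ε-move, top V: go to q_1, push ε → (q_1, ε, WXX$)
All input consumed in state q_1 with stack WXX$.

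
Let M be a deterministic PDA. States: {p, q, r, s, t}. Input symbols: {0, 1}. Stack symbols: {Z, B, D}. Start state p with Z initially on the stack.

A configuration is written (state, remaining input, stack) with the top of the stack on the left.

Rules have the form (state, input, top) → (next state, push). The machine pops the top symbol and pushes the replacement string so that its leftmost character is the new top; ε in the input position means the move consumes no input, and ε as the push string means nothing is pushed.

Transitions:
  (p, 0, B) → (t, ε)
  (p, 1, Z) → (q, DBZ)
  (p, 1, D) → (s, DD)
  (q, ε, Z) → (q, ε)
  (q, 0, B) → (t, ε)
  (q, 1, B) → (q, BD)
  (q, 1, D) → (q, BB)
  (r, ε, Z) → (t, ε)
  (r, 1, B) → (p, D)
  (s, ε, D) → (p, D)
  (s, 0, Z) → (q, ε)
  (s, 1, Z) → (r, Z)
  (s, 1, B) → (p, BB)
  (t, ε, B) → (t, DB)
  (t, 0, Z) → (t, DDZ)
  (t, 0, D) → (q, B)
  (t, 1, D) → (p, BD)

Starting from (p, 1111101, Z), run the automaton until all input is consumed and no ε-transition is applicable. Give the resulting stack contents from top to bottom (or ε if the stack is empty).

(p, 1111101, Z)
  read 1, top Z: go to q, push DBZ → (q, 111101, DBZ)
  read 1, top D: go to q, push BB → (q, 11101, BBBZ)
  read 1, top B: go to q, push BD → (q, 1101, BDBBZ)
  read 1, top B: go to q, push BD → (q, 101, BDDBBZ)
  read 1, top B: go to q, push BD → (q, 01, BDDDBBZ)
  read 0, top B: go to t, push ε → (t, 1, DDDBBZ)
  read 1, top D: go to p, push BD → (p, ε, BDDDBBZ)
All input consumed in state p with stack BDDDBBZ.

BDDDBBZ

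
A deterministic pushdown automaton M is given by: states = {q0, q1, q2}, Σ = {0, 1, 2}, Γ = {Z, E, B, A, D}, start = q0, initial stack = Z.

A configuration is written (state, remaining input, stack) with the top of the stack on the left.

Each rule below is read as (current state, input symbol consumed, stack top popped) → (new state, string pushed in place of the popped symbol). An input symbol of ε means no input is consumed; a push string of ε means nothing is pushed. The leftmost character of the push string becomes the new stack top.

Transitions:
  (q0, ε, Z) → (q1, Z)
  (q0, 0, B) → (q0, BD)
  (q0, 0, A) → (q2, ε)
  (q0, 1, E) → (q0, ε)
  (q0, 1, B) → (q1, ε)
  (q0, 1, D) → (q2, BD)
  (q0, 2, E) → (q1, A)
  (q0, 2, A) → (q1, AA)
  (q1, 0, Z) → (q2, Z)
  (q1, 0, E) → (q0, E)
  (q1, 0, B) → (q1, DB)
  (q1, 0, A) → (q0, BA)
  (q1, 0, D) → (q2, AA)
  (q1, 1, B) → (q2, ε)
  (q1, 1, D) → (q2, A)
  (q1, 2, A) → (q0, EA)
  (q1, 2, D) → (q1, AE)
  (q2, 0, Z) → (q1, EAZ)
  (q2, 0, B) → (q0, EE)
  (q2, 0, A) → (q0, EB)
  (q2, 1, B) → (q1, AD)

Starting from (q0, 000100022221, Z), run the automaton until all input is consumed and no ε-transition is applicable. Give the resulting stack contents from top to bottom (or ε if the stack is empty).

(q0, 000100022221, Z) ⊢ (q1, 000100022221, Z) ⊢ (q2, 00100022221, Z) ⊢ (q1, 0100022221, EAZ) ⊢ (q0, 100022221, EAZ) ⊢ (q0, 00022221, AZ) ⊢ (q2, 0022221, Z) ⊢ (q1, 022221, EAZ) ⊢ (q0, 22221, EAZ) ⊢ (q1, 2221, AAZ) ⊢ (q0, 221, EAAZ) ⊢ (q1, 21, AAAZ) ⊢ (q0, 1, EAAAZ) ⊢ (q0, ε, AAAZ)
All input consumed in state q0 with stack AAAZ.

AAAZ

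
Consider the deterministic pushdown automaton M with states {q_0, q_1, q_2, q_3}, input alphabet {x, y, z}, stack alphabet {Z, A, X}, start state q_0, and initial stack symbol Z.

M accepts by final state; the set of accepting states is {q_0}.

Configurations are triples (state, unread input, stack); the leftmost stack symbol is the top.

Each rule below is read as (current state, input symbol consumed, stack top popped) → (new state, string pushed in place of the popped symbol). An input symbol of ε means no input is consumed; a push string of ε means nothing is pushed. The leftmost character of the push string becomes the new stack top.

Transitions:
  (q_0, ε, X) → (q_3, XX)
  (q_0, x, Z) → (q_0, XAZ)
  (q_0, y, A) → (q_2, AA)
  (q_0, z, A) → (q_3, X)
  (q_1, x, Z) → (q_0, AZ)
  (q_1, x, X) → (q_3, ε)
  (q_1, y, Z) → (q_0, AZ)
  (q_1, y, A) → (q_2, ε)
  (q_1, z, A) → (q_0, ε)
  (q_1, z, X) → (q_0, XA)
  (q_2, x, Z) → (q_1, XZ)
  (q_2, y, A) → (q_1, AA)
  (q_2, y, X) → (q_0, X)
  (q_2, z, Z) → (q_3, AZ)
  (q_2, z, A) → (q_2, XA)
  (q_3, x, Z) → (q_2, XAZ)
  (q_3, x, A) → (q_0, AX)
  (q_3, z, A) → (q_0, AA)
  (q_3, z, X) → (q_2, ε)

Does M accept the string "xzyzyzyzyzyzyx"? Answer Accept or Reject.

(q_0, xzyzyzyzyzyzyx, Z)
  read x, top Z: go to q_0, push XAZ → (q_0, zyzyzyzyzyzyx, XAZ)
  ε-move, top X: go to q_3, push XX → (q_3, zyzyzyzyzyzyx, XXAZ)
  read z, top X: go to q_2, push ε → (q_2, yzyzyzyzyzyx, XAZ)
  read y, top X: go to q_0, push X → (q_0, zyzyzyzyzyx, XAZ)
  ε-move, top X: go to q_3, push XX → (q_3, zyzyzyzyzyx, XXAZ)
  read z, top X: go to q_2, push ε → (q_2, yzyzyzyzyx, XAZ)
  read y, top X: go to q_0, push X → (q_0, zyzyzyzyx, XAZ)
  ε-move, top X: go to q_3, push XX → (q_3, zyzyzyzyx, XXAZ)
  read z, top X: go to q_2, push ε → (q_2, yzyzyzyx, XAZ)
  read y, top X: go to q_0, push X → (q_0, zyzyzyx, XAZ)
  ε-move, top X: go to q_3, push XX → (q_3, zyzyzyx, XXAZ)
  read z, top X: go to q_2, push ε → (q_2, yzyzyx, XAZ)
  read y, top X: go to q_0, push X → (q_0, zyzyx, XAZ)
  ε-move, top X: go to q_3, push XX → (q_3, zyzyx, XXAZ)
  read z, top X: go to q_2, push ε → (q_2, yzyx, XAZ)
  read y, top X: go to q_0, push X → (q_0, zyx, XAZ)
  ε-move, top X: go to q_3, push XX → (q_3, zyx, XXAZ)
  read z, top X: go to q_2, push ε → (q_2, yx, XAZ)
  read y, top X: go to q_0, push X → (q_0, x, XAZ)
  ε-move, top X: go to q_3, push XX → (q_3, x, XXAZ)
No transition applies at (q_3, x, XXAZ); input not fully consumed.

Reject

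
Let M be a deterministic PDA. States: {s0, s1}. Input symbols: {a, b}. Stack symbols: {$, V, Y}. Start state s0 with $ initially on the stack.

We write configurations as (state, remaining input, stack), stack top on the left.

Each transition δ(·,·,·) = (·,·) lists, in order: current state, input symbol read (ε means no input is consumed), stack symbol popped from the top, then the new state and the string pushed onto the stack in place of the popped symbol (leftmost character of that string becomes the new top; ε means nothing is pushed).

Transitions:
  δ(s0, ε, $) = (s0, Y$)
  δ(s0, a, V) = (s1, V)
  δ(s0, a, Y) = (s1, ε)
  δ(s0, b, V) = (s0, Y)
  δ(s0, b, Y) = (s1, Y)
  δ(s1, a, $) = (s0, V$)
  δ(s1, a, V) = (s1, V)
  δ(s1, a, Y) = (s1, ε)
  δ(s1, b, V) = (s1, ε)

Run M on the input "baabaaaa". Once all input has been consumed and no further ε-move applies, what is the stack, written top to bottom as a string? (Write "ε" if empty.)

(s0, baabaaaa, $)
  ε-move, top $: go to s0, push Y$ → (s0, baabaaaa, Y$)
  read b, top Y: go to s1, push Y → (s1, aabaaaa, Y$)
  read a, top Y: go to s1, push ε → (s1, abaaaa, $)
  read a, top $: go to s0, push V$ → (s0, baaaa, V$)
  read b, top V: go to s0, push Y → (s0, aaaa, Y$)
  read a, top Y: go to s1, push ε → (s1, aaa, $)
  read a, top $: go to s0, push V$ → (s0, aa, V$)
  read a, top V: go to s1, push V → (s1, a, V$)
  read a, top V: go to s1, push V → (s1, ε, V$)
All input consumed in state s1 with stack V$.

V$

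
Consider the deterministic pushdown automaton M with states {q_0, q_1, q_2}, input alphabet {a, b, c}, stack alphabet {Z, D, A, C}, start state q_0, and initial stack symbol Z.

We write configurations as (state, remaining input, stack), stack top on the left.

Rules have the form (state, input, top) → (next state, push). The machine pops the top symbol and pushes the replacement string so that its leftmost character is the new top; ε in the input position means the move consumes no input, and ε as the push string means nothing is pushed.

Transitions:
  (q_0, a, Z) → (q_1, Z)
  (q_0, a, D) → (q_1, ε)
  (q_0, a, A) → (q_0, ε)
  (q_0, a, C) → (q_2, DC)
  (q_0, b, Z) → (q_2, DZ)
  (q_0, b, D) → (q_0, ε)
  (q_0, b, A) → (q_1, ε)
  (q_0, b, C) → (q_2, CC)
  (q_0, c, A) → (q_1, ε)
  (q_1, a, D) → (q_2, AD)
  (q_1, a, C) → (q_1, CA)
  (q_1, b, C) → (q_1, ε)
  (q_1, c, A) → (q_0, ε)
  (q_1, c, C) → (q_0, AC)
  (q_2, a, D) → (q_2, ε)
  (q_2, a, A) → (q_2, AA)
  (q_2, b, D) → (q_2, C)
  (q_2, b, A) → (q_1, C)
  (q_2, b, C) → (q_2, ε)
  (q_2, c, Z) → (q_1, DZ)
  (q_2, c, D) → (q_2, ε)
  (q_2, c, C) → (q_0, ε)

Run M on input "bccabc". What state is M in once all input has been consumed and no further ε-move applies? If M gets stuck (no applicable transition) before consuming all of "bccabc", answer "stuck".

q_0

(q_0, bccabc, Z)
  read b, top Z: go to q_2, push DZ → (q_2, ccabc, DZ)
  read c, top D: go to q_2, push ε → (q_2, cabc, Z)
  read c, top Z: go to q_1, push DZ → (q_1, abc, DZ)
  read a, top D: go to q_2, push AD → (q_2, bc, ADZ)
  read b, top A: go to q_1, push C → (q_1, c, CDZ)
  read c, top C: go to q_0, push AC → (q_0, ε, ACDZ)
All input consumed; M is in state q_0.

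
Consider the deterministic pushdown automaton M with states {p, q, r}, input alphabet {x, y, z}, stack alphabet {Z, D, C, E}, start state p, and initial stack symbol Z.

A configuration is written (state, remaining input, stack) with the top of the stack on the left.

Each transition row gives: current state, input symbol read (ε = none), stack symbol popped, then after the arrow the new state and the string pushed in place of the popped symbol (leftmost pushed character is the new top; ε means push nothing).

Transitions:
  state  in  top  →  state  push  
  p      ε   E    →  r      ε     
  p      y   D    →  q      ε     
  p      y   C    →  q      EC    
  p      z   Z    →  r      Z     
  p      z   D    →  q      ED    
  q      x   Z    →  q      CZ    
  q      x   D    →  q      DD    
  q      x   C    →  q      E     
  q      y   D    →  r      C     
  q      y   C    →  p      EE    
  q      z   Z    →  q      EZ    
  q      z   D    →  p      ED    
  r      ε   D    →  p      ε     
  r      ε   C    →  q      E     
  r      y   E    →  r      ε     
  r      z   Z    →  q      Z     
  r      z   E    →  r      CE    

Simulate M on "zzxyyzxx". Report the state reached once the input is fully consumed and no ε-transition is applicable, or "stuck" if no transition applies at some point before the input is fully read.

(p, zzxyyzxx, Z)
  read z, top Z: go to r, push Z → (r, zxyyzxx, Z)
  read z, top Z: go to q, push Z → (q, xyyzxx, Z)
  read x, top Z: go to q, push CZ → (q, yyzxx, CZ)
  read y, top C: go to p, push EE → (p, yzxx, EEZ)
  ε-move, top E: go to r, push ε → (r, yzxx, EZ)
  read y, top E: go to r, push ε → (r, zxx, Z)
  read z, top Z: go to q, push Z → (q, xx, Z)
  read x, top Z: go to q, push CZ → (q, x, CZ)
  read x, top C: go to q, push E → (q, ε, EZ)
All input consumed; M is in state q.

q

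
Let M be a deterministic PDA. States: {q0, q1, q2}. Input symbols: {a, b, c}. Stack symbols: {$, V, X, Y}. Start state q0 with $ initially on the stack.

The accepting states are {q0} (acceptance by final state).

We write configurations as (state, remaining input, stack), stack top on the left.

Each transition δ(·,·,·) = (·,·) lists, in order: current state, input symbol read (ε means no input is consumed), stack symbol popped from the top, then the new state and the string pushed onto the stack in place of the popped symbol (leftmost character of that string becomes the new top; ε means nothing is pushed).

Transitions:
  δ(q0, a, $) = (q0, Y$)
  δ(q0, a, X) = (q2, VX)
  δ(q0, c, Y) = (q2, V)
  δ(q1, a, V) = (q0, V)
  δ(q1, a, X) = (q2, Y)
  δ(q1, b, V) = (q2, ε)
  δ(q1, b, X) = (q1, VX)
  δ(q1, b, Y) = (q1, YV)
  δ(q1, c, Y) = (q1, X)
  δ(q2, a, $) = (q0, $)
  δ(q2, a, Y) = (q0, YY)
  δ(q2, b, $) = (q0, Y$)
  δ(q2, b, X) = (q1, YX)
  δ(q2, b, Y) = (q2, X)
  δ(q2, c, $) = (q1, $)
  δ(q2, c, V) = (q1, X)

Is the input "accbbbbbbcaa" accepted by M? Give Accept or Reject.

Accept

(q0, accbbbbbbcaa, $) ⊢ (q0, ccbbbbbbcaa, Y$) ⊢ (q2, cbbbbbbcaa, V$) ⊢ (q1, bbbbbbcaa, X$) ⊢ (q1, bbbbbcaa, VX$) ⊢ (q2, bbbbcaa, X$) ⊢ (q1, bbbcaa, YX$) ⊢ (q1, bbcaa, YVX$) ⊢ (q1, bcaa, YVVX$) ⊢ (q1, caa, YVVVX$) ⊢ (q1, aa, XVVVX$) ⊢ (q2, a, YVVVX$) ⊢ (q0, ε, YYVVVX$)
All input consumed; state q0 ∈ F.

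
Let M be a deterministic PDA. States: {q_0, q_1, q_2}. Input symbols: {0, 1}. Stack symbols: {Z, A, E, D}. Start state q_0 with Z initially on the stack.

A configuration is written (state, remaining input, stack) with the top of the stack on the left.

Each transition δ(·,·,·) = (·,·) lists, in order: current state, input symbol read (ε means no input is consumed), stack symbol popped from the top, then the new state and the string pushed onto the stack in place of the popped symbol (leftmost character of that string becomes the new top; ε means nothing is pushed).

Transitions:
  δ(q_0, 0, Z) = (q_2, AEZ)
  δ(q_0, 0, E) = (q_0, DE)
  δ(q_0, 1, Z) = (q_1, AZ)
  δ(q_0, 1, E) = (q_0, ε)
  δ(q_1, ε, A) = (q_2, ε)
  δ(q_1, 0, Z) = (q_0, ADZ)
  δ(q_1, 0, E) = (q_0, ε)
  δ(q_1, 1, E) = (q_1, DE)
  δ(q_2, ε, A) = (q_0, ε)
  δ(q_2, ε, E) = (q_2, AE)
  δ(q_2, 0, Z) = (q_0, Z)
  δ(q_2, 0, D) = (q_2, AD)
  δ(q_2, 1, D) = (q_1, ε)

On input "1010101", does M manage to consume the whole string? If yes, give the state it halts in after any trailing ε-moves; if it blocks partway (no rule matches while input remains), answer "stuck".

(q_0, 1010101, Z)
  read 1, top Z: go to q_1, push AZ → (q_1, 010101, AZ)
  ε-move, top A: go to q_2, push ε → (q_2, 010101, Z)
  read 0, top Z: go to q_0, push Z → (q_0, 10101, Z)
  read 1, top Z: go to q_1, push AZ → (q_1, 0101, AZ)
  ε-move, top A: go to q_2, push ε → (q_2, 0101, Z)
  read 0, top Z: go to q_0, push Z → (q_0, 101, Z)
  read 1, top Z: go to q_1, push AZ → (q_1, 01, AZ)
  ε-move, top A: go to q_2, push ε → (q_2, 01, Z)
  read 0, top Z: go to q_0, push Z → (q_0, 1, Z)
  read 1, top Z: go to q_1, push AZ → (q_1, ε, AZ)
  ε-move, top A: go to q_2, push ε → (q_2, ε, Z)
All input consumed; M is in state q_2.

q_2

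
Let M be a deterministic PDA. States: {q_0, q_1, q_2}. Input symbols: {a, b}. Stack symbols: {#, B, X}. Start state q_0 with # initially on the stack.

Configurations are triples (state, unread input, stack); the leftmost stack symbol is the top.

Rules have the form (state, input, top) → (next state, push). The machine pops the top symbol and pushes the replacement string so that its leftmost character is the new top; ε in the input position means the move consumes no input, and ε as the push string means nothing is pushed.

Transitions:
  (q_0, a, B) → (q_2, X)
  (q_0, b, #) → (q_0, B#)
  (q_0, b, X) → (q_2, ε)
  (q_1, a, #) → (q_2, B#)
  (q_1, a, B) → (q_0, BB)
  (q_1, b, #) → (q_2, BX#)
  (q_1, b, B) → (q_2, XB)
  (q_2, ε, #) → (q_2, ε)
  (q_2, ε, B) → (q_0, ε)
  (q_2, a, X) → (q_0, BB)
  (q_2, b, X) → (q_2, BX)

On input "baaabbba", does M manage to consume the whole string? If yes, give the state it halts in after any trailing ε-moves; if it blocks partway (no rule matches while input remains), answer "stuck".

q_2

(q_0, baaabbba, #) ⊢ (q_0, aaabbba, B#) ⊢ (q_2, aabbba, X#) ⊢ (q_0, abbba, BB#) ⊢ (q_2, bbba, XB#) ⊢ (q_2, bba, BXB#) ⊢ (q_0, bba, XB#) ⊢ (q_2, ba, B#) ⊢ (q_0, ba, #) ⊢ (q_0, a, B#) ⊢ (q_2, ε, X#)
All input consumed; M is in state q_2.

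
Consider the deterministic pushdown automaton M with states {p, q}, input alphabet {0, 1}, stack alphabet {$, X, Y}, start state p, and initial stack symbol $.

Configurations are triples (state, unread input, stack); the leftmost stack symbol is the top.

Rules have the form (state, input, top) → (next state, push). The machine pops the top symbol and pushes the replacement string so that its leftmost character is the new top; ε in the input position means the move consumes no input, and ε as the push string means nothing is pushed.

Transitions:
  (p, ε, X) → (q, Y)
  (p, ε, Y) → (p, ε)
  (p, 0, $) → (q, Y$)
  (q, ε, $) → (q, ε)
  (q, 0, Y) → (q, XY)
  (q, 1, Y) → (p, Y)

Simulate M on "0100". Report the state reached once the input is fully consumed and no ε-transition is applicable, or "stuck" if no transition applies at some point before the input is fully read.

(p, 0100, $)
  read 0, top $: go to q, push Y$ → (q, 100, Y$)
  read 1, top Y: go to p, push Y → (p, 00, Y$)
  ε-move, top Y: go to p, push ε → (p, 00, $)
  read 0, top $: go to q, push Y$ → (q, 0, Y$)
  read 0, top Y: go to q, push XY → (q, ε, XY$)
All input consumed; M is in state q.

q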